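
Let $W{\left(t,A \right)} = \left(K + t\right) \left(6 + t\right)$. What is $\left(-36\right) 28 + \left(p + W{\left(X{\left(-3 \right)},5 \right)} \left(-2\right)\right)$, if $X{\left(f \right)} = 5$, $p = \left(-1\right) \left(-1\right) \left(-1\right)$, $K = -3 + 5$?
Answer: $-1163$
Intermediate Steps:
$K = 2$
$p = -1$ ($p = 1 \left(-1\right) = -1$)
$W{\left(t,A \right)} = \left(2 + t\right) \left(6 + t\right)$
$\left(-36\right) 28 + \left(p + W{\left(X{\left(-3 \right)},5 \right)} \left(-2\right)\right) = \left(-36\right) 28 + \left(-1 + \left(12 + 5^{2} + 8 \cdot 5\right) \left(-2\right)\right) = -1008 + \left(-1 + \left(12 + 25 + 40\right) \left(-2\right)\right) = -1008 + \left(-1 + 77 \left(-2\right)\right) = -1008 - 155 = -1163$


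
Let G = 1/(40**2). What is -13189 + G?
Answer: -21102399/1600 ≈ -13189.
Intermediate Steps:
G = 1/1600 ≈ 0.00062500
-13189 + G = -13189 + 1/1600 = -21102399/1600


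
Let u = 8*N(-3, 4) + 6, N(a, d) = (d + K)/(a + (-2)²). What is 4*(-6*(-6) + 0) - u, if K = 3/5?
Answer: 506/5 ≈ 101.20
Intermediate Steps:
K = ⅗ (K = 3*(⅕) = ⅗ ≈ 0.60000)
N(a, d) = (⅗ + d)/(4 + a) (N(a, d) = (d + ⅗)/(a + (-2)²) = (⅗ + d)/(a + 4) = (⅗ + d)/(4 + a))
u = 214/5 (u = 8*((⅗ + 4)/(4 - 3)) + 6 = 8*((23/5)/1) + 6 = 8*(1*(23/5)) + 6 = 8*(23/5) + 6 = 184/5 + 6 = 214/5 ≈ 42.800)
4*(-6*(-6) + 0) - u = 4*(-6*(-6) + 0) - 1*214/5 = 4*(36 + 0) - 214/5 = 4*36 - 214/5 = 144 - 214/5 = 506/5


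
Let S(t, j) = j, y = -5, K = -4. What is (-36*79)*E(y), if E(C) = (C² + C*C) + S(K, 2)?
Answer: -147888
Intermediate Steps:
E(C) = 2 + 2*C² (E(C) = (C² + C*C) + 2 = (C² + C²) + 2 = 2*C² + 2 = 2 + 2*C²)
(-36*79)*E(y) = (-36*79)*(2 + 2*(-5)²) = -2844*(2 + 2*25) = -2844*(2 + 50) = -2844*52 = -147888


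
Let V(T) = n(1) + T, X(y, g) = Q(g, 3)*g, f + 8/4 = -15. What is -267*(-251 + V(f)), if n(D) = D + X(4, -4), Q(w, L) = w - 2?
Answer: 64881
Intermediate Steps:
f = -17 (f = -2 - 15 = -17)
Q(w, L) = -2 + w
X(y, g) = g*(-2 + g) (X(y, g) = (-2 + g)*g = g*(-2 + g))
n(D) = 24 + D (n(D) = D - 4*(-2 - 4) = D - 4*(-6) = D + 24 = 24 + D)
V(T) = 25 + T (V(T) = (24 + 1) + T = 25 + T)
-267*(-251 + V(f)) = -267*(-251 + (25 - 17)) = -267*(-251 + 8) = -267*(-243) = 64881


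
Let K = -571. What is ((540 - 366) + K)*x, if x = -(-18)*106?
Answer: -757476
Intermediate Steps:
x = 1908 (x = -1*(-1908) = 1908)
((540 - 366) + K)*x = ((540 - 366) - 571)*1908 = (174 - 571)*1908 = -397*1908 = -757476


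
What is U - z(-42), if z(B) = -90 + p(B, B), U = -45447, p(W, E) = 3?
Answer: -45360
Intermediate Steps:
z(B) = -87 (z(B) = -90 + 3 = -87)
U - z(-42) = -45447 - 1*(-87) = -45447 + 87 = -45360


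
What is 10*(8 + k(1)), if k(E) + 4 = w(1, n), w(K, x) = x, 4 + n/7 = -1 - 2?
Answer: -450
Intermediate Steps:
n = -49 (n = -28 + 7*(-1 - 2) = -28 + 7*(-3) = -28 - 21 = -49)
k(E) = -53 (k(E) = -4 - 49 = -53)
10*(8 + k(1)) = 10*(8 - 53) = 10*(-45) = -450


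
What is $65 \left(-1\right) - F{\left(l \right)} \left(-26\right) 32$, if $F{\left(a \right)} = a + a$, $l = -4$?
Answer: $-6721$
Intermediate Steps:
$F{\left(a \right)} = 2 a$
$65 \left(-1\right) - F{\left(l \right)} \left(-26\right) 32 = 65 \left(-1\right) - 2 \left(-4\right) \left(-26\right) 32 = -65 - \left(-8\right) \left(-26\right) 32 = -65 - 208 \cdot 32 = -65 - 6656 = -6721$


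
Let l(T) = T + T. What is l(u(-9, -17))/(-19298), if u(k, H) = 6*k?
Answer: 54/9649 ≈ 0.0055964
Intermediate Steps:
l(T) = 2*T
l(u(-9, -17))/(-19298) = (2*(6*(-9)))/(-19298) = (2*(-54))*(-1/19298) = -108*(-1/19298) = 54/9649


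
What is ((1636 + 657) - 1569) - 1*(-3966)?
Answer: 4690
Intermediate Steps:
((1636 + 657) - 1569) - 1*(-3966) = (2293 - 1569) + 3966 = 724 + 3966 = 4690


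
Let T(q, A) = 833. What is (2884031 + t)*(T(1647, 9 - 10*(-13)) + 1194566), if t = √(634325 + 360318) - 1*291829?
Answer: 3098715678598 + 1195399*√994643 ≈ 3.0999e+12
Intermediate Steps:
t = -291829 + √994643 (t = √994643 - 291829 = -291829 + √994643 ≈ -2.9083e+5)
(2884031 + t)*(T(1647, 9 - 10*(-13)) + 1194566) = (2884031 + (-291829 + √994643))*(833 + 1194566) = (2592202 + √994643)*1195399 = 3098715678598 + 1195399*√994643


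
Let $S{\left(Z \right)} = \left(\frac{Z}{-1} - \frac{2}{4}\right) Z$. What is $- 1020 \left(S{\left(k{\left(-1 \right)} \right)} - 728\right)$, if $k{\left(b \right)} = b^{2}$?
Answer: $744090$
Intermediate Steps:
$S{\left(Z \right)} = Z \left(- \frac{1}{2} - Z\right)$ ($S{\left(Z \right)} = \left(Z \left(-1\right) - \frac{1}{2}\right) Z = \left(- Z - \frac{1}{2}\right) Z = \left(- \frac{1}{2} - Z\right) Z = Z \left(- \frac{1}{2} - Z\right)$)
$- 1020 \left(S{\left(k{\left(-1 \right)} \right)} - 728\right) = - 1020 \left(- \left(-1\right)^{2} \left(\frac{1}{2} + \left(-1\right)^{2}\right) - 728\right) = - 1020 \left(\left(-1\right) 1 \left(\frac{1}{2} + 1\right) - 728\right) = - 1020 \left(\left(-1\right) 1 \cdot \frac{3}{2} - 728\right) = - 1020 \left(- \frac{3}{2} - 728\right) = \left(-1020\right) \left(- \frac{1459}{2}\right) = 744090$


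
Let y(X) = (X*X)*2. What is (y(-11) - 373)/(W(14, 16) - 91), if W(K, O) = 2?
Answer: 131/89 ≈ 1.4719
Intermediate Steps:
y(X) = 2*X² (y(X) = X²*2 = 2*X²)
(y(-11) - 373)/(W(14, 16) - 91) = (2*(-11)² - 373)/(2 - 91) = (2*121 - 373)/(-89) = (242 - 373)*(-1/89) = -131*(-1/89) = 131/89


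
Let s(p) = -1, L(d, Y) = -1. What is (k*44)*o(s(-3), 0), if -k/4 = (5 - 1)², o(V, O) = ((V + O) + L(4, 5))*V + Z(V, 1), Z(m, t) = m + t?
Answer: -5632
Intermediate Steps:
o(V, O) = 1 + V + V*(-1 + O + V) (o(V, O) = ((V + O) - 1)*V + (V + 1) = ((O + V) - 1)*V + (1 + V) = (-1 + O + V)*V + (1 + V) = V*(-1 + O + V) + (1 + V) = 1 + V + V*(-1 + O + V))
k = -64 (k = -4*(5 - 1)² = -4*4² = -4*16 = -64)
(k*44)*o(s(-3), 0) = (-64*44)*(1 + (-1)² + 0*(-1)) = -2816*(1 + 1 + 0) = -2816*2 = -5632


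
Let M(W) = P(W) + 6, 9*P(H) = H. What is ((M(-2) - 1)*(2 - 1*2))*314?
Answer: 0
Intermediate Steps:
P(H) = H/9
M(W) = 6 + W/9 (M(W) = W/9 + 6 = 6 + W/9)
((M(-2) - 1)*(2 - 1*2))*314 = (((6 + (⅑)*(-2)) - 1)*(2 - 1*2))*314 = (((6 - 2/9) - 1)*(2 - 2))*314 = ((52/9 - 1)*0)*314 = ((43/9)*0)*314 = 0*314 = 0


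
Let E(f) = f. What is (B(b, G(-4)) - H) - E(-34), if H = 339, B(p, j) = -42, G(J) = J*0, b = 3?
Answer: -347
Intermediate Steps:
G(J) = 0
(B(b, G(-4)) - H) - E(-34) = (-42 - 1*339) - 1*(-34) = (-42 - 339) + 34 = -381 + 34 = -347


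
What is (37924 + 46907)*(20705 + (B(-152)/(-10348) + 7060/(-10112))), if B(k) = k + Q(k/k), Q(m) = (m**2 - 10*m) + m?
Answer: 11486533915544295/6539936 ≈ 1.7564e+9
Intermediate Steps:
Q(m) = m**2 - 9*m
B(k) = -8 + k (B(k) = k + (k/k)*(-9 + k/k) = k + 1*(-9 + 1) = k + 1*(-8) = k - 8 = -8 + k)
(37924 + 46907)*(20705 + (B(-152)/(-10348) + 7060/(-10112))) = (37924 + 46907)*(20705 + ((-8 - 152)/(-10348) + 7060/(-10112))) = 84831*(20705 + (-160*(-1/10348) + 7060*(-1/10112))) = 84831*(20705 + (40/2587 - 1765/2528)) = 84831*(20705 - 4464935/6539936) = 84831*(135404909945/6539936) = 11486533915544295/6539936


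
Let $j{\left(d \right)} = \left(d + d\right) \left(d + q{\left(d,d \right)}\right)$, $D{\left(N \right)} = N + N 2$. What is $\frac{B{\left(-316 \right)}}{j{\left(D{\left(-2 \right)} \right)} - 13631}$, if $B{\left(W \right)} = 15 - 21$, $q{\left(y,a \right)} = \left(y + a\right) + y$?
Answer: $\frac{6}{13343} \approx 0.00044967$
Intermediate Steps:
$D{\left(N \right)} = 3 N$ ($D{\left(N \right)} = N + 2 N = 3 N$)
$q{\left(y,a \right)} = a + 2 y$ ($q{\left(y,a \right)} = \left(a + y\right) + y = a + 2 y$)
$B{\left(W \right)} = -6$ ($B{\left(W \right)} = 15 - 21 = -6$)
$j{\left(d \right)} = 8 d^{2}$ ($j{\left(d \right)} = \left(d + d\right) \left(d + \left(d + 2 d\right)\right) = 2 d \left(d + 3 d\right) = 2 d 4 d = 8 d^{2}$)
$\frac{B{\left(-316 \right)}}{j{\left(D{\left(-2 \right)} \right)} - 13631} = - \frac{6}{8 \left(3 \left(-2\right)\right)^{2} - 13631} = - \frac{6}{8 \left(-6\right)^{2} - 13631} = - \frac{6}{8 \cdot 36 - 13631} = - \frac{6}{288 - 13631} = - \frac{6}{-13343} = \left(-6\right) \left(- \frac{1}{13343}\right) = \frac{6}{13343}$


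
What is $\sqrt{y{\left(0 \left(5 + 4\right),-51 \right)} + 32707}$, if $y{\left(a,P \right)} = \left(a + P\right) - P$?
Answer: $\sqrt{32707} \approx 180.85$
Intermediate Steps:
$y{\left(a,P \right)} = a$ ($y{\left(a,P \right)} = \left(P + a\right) - P = a$)
$\sqrt{y{\left(0 \left(5 + 4\right),-51 \right)} + 32707} = \sqrt{0 \left(5 + 4\right) + 32707} = \sqrt{0 \cdot 9 + 32707} = \sqrt{0 + 32707} = \sqrt{32707}$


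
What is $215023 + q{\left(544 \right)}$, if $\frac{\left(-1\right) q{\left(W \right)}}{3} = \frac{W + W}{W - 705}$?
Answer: $\frac{34621967}{161} \approx 2.1504 \cdot 10^{5}$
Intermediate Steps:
$q{\left(W \right)} = - \frac{6 W}{-705 + W}$ ($q{\left(W \right)} = - 3 \frac{W + W}{W - 705} = - 3 \frac{2 W}{-705 + W} = - \frac{6 W}{-705 + W}$)
$215023 + q{\left(544 \right)} = 215023 - \frac{3264}{-705 + 544} = 215023 - \frac{3264}{-161} = 215023 - 3264 \left(- \frac{1}{161}\right) = 215023 + \frac{3264}{161} = \frac{34621967}{161}$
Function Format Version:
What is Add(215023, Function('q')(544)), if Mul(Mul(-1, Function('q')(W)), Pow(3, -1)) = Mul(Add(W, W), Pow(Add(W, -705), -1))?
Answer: Rational(34621967, 161) ≈ 2.1504e+5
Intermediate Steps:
Function('q')(W) = Mul(-6, W, Pow(Add(-705, W), -1)) (Function('q')(W) = Mul(-3, Mul(Add(W, W), Pow(Add(W, -705), -1))) = Mul(-3, Mul(Mul(2, W), Pow(Add(-705, W), -1))) = Mul(-3, Mul(2, W, Pow(Add(-705, W), -1))) = Mul(-6, W, Pow(Add(-705, W), -1)))
Add(215023, Function('q')(544)) = Add(215023, Mul(-6, 544, Pow(Add(-705, 544), -1))) = Add(215023, Mul(-6, 544, Pow(-161, -1))) = Add(215023, Mul(-6, 544, Rational(-1, 161))) = Add(215023, Rational(3264, 161)) = Rational(34621967, 161)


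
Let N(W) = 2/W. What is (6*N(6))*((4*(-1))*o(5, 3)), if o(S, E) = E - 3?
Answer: 0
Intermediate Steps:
o(S, E) = -3 + E
(6*N(6))*((4*(-1))*o(5, 3)) = (6*(2/6))*((4*(-1))*(-3 + 3)) = (6*(2*(⅙)))*(-4*0) = (6*(⅓))*0 = 2*0 = 0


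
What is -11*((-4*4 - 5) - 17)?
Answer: 418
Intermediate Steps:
-11*((-4*4 - 5) - 17) = -11*((-16 - 5) - 17) = -11*(-21 - 17) = -11*(-38) = 418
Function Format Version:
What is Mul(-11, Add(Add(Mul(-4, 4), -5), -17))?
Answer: 418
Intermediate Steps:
Mul(-11, Add(Add(Mul(-4, 4), -5), -17)) = Mul(-11, Add(Add(-16, -5), -17)) = Mul(-11, Add(-21, -17)) = Mul(-11, -38) = 418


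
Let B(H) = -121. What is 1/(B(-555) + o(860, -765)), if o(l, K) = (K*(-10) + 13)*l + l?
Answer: 1/6590919 ≈ 1.5172e-7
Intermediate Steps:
o(l, K) = l + l*(13 - 10*K) (o(l, K) = (-10*K + 13)*l + l = (13 - 10*K)*l + l = l*(13 - 10*K) + l = l + l*(13 - 10*K))
1/(B(-555) + o(860, -765)) = 1/(-121 + 2*860*(7 - 5*(-765))) = 1/(-121 + 2*860*(7 + 3825)) = 1/(-121 + 2*860*3832) = 1/(-121 + 6591040) = 1/6590919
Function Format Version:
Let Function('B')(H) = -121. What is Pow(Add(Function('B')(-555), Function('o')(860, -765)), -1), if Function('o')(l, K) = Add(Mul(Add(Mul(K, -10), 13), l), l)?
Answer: Rational(1, 6590919) ≈ 1.5172e-7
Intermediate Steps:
Function('o')(l, K) = Add(l, Mul(l, Add(13, Mul(-10, K)))) (Function('o')(l, K) = Add(Mul(Add(Mul(-10, K), 13), l), l) = Add(Mul(Add(13, Mul(-10, K)), l), l) = Add(Mul(l, Add(13, Mul(-10, K))), l) = Add(l, Mul(l, Add(13, Mul(-10, K)))))
Pow(Add(Function('B')(-555), Function('o')(860, -765)), -1) = Pow(Add(-121, Mul(2, 860, Add(7, Mul(-5, -765)))), -1) = Pow(Add(-121, Mul(2, 860, Add(7, 3825))), -1) = Pow(Add(-121, Mul(2, 860, 3832)), -1) = Pow(Add(-121, 6591040), -1) = Pow(6590919, -1) = Rational(1, 6590919)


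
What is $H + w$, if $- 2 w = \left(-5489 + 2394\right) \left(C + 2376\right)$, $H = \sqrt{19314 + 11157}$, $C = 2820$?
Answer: $8040810 + \sqrt{30471} \approx 8.041 \cdot 10^{6}$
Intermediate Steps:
$H = \sqrt{30471} \approx 174.56$
$w = 8040810$ ($w = - \frac{\left(-5489 + 2394\right) \left(2820 + 2376\right)}{2} = - \frac{\left(-3095\right) 5196}{2} = \left(- \frac{1}{2}\right) \left(-16081620\right) = 8040810$)
$H + w = \sqrt{30471} + 8040810 = 8040810 + \sqrt{30471}$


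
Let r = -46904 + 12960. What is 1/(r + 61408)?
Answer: 1/27464 ≈ 3.6411e-5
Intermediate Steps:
r = -33944
1/(r + 61408) = 1/(-33944 + 61408) = 1/27464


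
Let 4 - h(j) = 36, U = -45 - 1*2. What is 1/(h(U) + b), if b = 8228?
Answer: 1/8196 ≈ 0.00012201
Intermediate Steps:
U = -47 (U = -45 - 2 = -47)
h(j) = -32 (h(j) = 4 - 1*36 = 4 - 36 = -32)
1/(h(U) + b) = 1/(-32 + 8228) = 1/8196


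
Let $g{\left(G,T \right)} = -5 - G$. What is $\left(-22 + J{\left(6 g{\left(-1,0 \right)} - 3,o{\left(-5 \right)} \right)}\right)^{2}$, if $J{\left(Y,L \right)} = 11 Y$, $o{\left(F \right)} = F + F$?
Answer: $101761$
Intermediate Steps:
$o{\left(F \right)} = 2 F$
$\left(-22 + J{\left(6 g{\left(-1,0 \right)} - 3,o{\left(-5 \right)} \right)}\right)^{2} = \left(-22 + 11 \left(6 \left(-5 - -1\right) - 3\right)\right)^{2} = \left(-22 + 11 \left(6 \left(-5 + 1\right) - 3\right)\right)^{2} = \left(-22 + 11 \left(6 \left(-4\right) - 3\right)\right)^{2} = \left(-22 + 11 \left(-24 - 3\right)\right)^{2} = \left(-22 + 11 \left(-27\right)\right)^{2} = \left(-22 - 297\right)^{2} = \left(-319\right)^{2} = 101761$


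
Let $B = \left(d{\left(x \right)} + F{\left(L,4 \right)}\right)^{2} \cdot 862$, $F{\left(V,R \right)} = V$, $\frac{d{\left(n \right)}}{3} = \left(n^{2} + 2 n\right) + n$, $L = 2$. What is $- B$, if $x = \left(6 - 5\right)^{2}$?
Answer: $-168952$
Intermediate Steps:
$x = 1$ ($x = 1^{2} = 1$)
$d{\left(n \right)} = 3 n^{2} + 9 n$ ($d{\left(n \right)} = 3 \left(\left(n^{2} + 2 n\right) + n\right) = 3 \left(n^{2} + 3 n\right) = 3 n^{2} + 9 n$)
$B = 168952$ ($B = \left(3 \cdot 1 \left(3 + 1\right) + 2\right)^{2} \cdot 862 = \left(3 \cdot 1 \cdot 4 + 2\right)^{2} \cdot 862 = \left(12 + 2\right)^{2} \cdot 862 = 14^{2} \cdot 862 = 196 \cdot 862 = 168952$)
$- B = \left(-1\right) 168952 = -168952$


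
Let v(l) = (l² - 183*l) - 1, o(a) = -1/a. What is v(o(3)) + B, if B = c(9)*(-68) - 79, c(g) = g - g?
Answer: -170/9 ≈ -18.889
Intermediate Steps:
c(g) = 0
v(l) = -1 + l² - 183*l
B = -79 (B = 0*(-68) - 79 = 0 - 79 = -79)
v(o(3)) + B = (-1 + (-1/3)² - (-183)/3) - 79 = (-1 + (-1*⅓)² - (-183)/3) - 79 = (-1 + (-⅓)² - 183*(-⅓)) - 79 = (-1 + ⅑ + 61) - 79 = 541/9 - 79 = -170/9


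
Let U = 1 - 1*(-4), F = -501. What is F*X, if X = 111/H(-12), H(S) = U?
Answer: -55611/5 ≈ -11122.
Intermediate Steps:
U = 5 (U = 1 + 4 = 5)
H(S) = 5
X = 111/5 ≈ 22.200
F*X = -501*111/5 = -55611/5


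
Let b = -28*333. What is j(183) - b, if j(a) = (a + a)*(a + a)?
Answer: 143280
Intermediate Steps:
b = -9324
j(a) = 4*a**2 (j(a) = (2*a)*(2*a) = 4*a**2)
j(183) - b = 4*183**2 - 1*(-9324) = 4*33489 + 9324 = 133956 + 9324 = 143280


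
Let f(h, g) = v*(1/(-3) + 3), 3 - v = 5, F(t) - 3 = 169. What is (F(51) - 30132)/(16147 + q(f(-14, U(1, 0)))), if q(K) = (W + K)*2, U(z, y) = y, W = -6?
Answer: -89880/48373 ≈ -1.8581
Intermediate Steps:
F(t) = 172 (F(t) = 3 + 169 = 172)
v = -2 (v = 3 - 1*5 = 3 - 5 = -2)
f(h, g) = -16/3 (f(h, g) = -2*(1/(-3) + 3) = -2*(-⅓ + 3) = -2*8/3 = -16/3)
q(K) = -12 + 2*K (q(K) = (-6 + K)*2 = -12 + 2*K)
(F(51) - 30132)/(16147 + q(f(-14, U(1, 0)))) = (172 - 30132)/(16147 + (-12 + 2*(-16/3))) = -29960/(16147 + (-12 - 32/3)) = -29960/(16147 - 68/3) = -29960/48373/3 = -29960*3/48373 = -89880/48373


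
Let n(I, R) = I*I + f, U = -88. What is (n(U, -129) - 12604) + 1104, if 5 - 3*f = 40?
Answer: -11303/3 ≈ -3767.7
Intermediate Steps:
f = -35/3 (f = 5/3 - 1/3*40 = 5/3 - 40/3 = -35/3 ≈ -11.667)
n(I, R) = -35/3 + I**2 (n(I, R) = I*I - 35/3 = I**2 - 35/3 = -35/3 + I**2)
(n(U, -129) - 12604) + 1104 = ((-35/3 + (-88)**2) - 12604) + 1104 = ((-35/3 + 7744) - 12604) + 1104 = (23197/3 - 12604) + 1104 = -14615/3 + 1104 = -11303/3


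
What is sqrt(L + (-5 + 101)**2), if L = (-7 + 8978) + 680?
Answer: sqrt(18867) ≈ 137.36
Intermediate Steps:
L = 9651 (L = 8971 + 680 = 9651)
sqrt(L + (-5 + 101)**2) = sqrt(9651 + (-5 + 101)**2) = sqrt(9651 + 96**2) = sqrt(9651 + 9216) = sqrt(18867)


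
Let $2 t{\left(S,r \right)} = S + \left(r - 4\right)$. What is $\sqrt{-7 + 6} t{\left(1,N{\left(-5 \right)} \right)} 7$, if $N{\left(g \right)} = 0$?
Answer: $- \frac{21 i}{2} \approx - 10.5 i$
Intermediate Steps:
$t{\left(S,r \right)} = -2 + \frac{S}{2} + \frac{r}{2}$ ($t{\left(S,r \right)} = \frac{S + \left(r - 4\right)}{2} = \frac{S + \left(-4 + r\right)}{2} = \frac{-4 + S + r}{2} = -2 + \frac{S}{2} + \frac{r}{2}$)
$\sqrt{-7 + 6} t{\left(1,N{\left(-5 \right)} \right)} 7 = \sqrt{-7 + 6} \left(-2 + \frac{1}{2} \cdot 1 + \frac{1}{2} \cdot 0\right) 7 = \sqrt{-1} \left(-2 + \frac{1}{2} + 0\right) 7 = i \left(- \frac{3}{2}\right) 7 = - \frac{3 i}{2} \cdot 7 = - \frac{21 i}{2}$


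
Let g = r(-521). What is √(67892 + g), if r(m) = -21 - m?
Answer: 2*√17098 ≈ 261.52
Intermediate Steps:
g = 500 (g = -21 - 1*(-521) = -21 + 521 = 500)
√(67892 + g) = √(67892 + 500) = √68392 = 2*√17098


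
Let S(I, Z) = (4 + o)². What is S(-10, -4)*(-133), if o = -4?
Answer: 0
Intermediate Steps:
S(I, Z) = 0 (S(I, Z) = (4 - 4)² = 0² = 0)
S(-10, -4)*(-133) = 0*(-133) = 0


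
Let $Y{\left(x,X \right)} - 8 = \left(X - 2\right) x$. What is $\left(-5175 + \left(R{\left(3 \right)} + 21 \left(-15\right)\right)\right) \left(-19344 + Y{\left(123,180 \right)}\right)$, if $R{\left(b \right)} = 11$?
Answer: $-14015282$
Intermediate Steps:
$Y{\left(x,X \right)} = 8 + x \left(-2 + X\right)$ ($Y{\left(x,X \right)} = 8 + \left(X - 2\right) x = 8 + \left(-2 + X\right) x = 8 + x \left(-2 + X\right)$)
$\left(-5175 + \left(R{\left(3 \right)} + 21 \left(-15\right)\right)\right) \left(-19344 + Y{\left(123,180 \right)}\right) = \left(-5175 + \left(11 + 21 \left(-15\right)\right)\right) \left(-19344 + \left(8 - 246 + 180 \cdot 123\right)\right) = \left(-5175 + \left(11 - 315\right)\right) \left(-19344 + \left(8 - 246 + 22140\right)\right) = \left(-5175 - 304\right) \left(-19344 + 21902\right) = \left(-5479\right) 2558 = -14015282$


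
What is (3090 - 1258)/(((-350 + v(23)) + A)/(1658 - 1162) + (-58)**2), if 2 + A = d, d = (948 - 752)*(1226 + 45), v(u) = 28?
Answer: 113584/239667 ≈ 0.47392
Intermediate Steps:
d = 249116 (d = 196*1271 = 249116)
A = 249114 (A = -2 + 249116 = 249114)
(3090 - 1258)/(((-350 + v(23)) + A)/(1658 - 1162) + (-58)**2) = (3090 - 1258)/(((-350 + 28) + 249114)/(1658 - 1162) + (-58)**2) = 1832/((-322 + 249114)/496 + 3364) = 1832/(248792*(1/496) + 3364) = 1832/(31099/62 + 3364) = 1832/(239667/62) = 1832*(62/239667) = 113584/239667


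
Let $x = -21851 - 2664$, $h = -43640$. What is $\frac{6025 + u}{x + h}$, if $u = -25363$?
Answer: $\frac{19338}{68155} \approx 0.28374$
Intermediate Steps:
$x = -24515$ ($x = -21851 - 2664 = -24515$)
$\frac{6025 + u}{x + h} = \frac{6025 - 25363}{-24515 - 43640} = - \frac{19338}{-68155} = \left(-19338\right) \left(- \frac{1}{68155}\right) = \frac{19338}{68155}$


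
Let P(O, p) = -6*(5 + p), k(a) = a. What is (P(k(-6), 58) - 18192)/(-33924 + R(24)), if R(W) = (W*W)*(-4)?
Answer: 3095/6038 ≈ 0.51259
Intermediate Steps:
R(W) = -4*W² (R(W) = W²*(-4) = -4*W²)
P(O, p) = -30 - 6*p
(P(k(-6), 58) - 18192)/(-33924 + R(24)) = ((-30 - 6*58) - 18192)/(-33924 - 4*24²) = ((-30 - 348) - 18192)/(-33924 - 4*576) = (-378 - 18192)/(-33924 - 2304) = -18570/(-36228) = -18570*(-1/36228) = 3095/6038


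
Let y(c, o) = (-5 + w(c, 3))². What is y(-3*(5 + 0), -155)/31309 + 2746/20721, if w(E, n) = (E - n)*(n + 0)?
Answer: 158104315/648753789 ≈ 0.24370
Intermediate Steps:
w(E, n) = n*(E - n) (w(E, n) = (E - n)*n = n*(E - n))
y(c, o) = (-14 + 3*c)² (y(c, o) = (-5 + 3*(c - 1*3))² = (-5 + 3*(c - 3))² = (-5 + 3*(-3 + c))² = (-5 + (-9 + 3*c))² = (-14 + 3*c)²)
y(-3*(5 + 0), -155)/31309 + 2746/20721 = (-14 + 3*(-3*(5 + 0)))²/31309 + 2746/20721 = (-14 + 3*(-3*5))²*(1/31309) + 2746*(1/20721) = (-14 + 3*(-15))²*(1/31309) + 2746/20721 = (-14 - 45)²*(1/31309) + 2746/20721 = (-59)²*(1/31309) + 2746/20721 = 3481*(1/31309) + 2746/20721 = 3481/31309 + 2746/20721 = 158104315/648753789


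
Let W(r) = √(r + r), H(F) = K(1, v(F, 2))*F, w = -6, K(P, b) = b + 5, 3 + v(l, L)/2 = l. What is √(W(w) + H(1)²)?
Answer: √(1 + 2*I*√3) ≈ 1.5175 + 1.1414*I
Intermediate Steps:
v(l, L) = -6 + 2*l
K(P, b) = 5 + b
H(F) = F*(-1 + 2*F) (H(F) = (5 + (-6 + 2*F))*F = (-1 + 2*F)*F = F*(-1 + 2*F))
W(r) = √2*√r (W(r) = √(2*r) = √2*√r)
√(W(w) + H(1)²) = √(√2*√(-6) + (1*(-1 + 2*1))²) = √(√2*(I*√6) + (1*(-1 + 2))²) = √(2*I*√3 + (1*1)²) = √(2*I*√3 + 1²) = √(2*I*√3 + 1) = √(1 + 2*I*√3)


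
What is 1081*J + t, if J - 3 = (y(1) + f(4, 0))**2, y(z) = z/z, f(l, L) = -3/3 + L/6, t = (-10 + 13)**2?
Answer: 3252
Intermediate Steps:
t = 9 (t = 3**2 = 9)
f(l, L) = -1 + L/6 (f(l, L) = -3*1/3 + L*(1/6) = -1 + L/6)
y(z) = 1
J = 3 (J = 3 + (1 + (-1 + (1/6)*0))**2 = 3 + (1 + (-1 + 0))**2 = 3 + (1 - 1)**2 = 3 + 0**2 = 3 + 0 = 3)
1081*J + t = 1081*3 + 9 = 3243 + 9 = 3252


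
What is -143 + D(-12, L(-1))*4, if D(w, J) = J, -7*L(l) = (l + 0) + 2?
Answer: -1005/7 ≈ -143.57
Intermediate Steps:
L(l) = -2/7 - l/7 (L(l) = -((l + 0) + 2)/7 = -(l + 2)/7 = -(2 + l)/7 = -2/7 - l/7)
-143 + D(-12, L(-1))*4 = -143 + (-2/7 - 1/7*(-1))*4 = -143 + (-2/7 + 1/7)*4 = -143 - 1/7*4 = -143 - 4/7 = -1005/7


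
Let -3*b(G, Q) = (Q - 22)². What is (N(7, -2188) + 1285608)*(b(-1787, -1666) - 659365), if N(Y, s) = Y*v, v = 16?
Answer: -6206734871080/3 ≈ -2.0689e+12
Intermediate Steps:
N(Y, s) = 16*Y (N(Y, s) = Y*16 = 16*Y)
b(G, Q) = -(-22 + Q)²/3 (b(G, Q) = -(Q - 22)²/3 = -(-22 + Q)²/3)
(N(7, -2188) + 1285608)*(b(-1787, -1666) - 659365) = (16*7 + 1285608)*(-(-22 - 1666)²/3 - 659365) = (112 + 1285608)*(-⅓*(-1688)² - 659365) = 1285720*(-⅓*2849344 - 659365) = 1285720*(-2849344/3 - 659365) = 1285720*(-4827439/3) = -6206734871080/3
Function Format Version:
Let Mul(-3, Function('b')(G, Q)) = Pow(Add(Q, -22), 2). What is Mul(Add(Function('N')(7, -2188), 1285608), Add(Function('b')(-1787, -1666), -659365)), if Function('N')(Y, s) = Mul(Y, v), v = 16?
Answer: Rational(-6206734871080, 3) ≈ -2.0689e+12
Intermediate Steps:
Function('N')(Y, s) = Mul(16, Y) (Function('N')(Y, s) = Mul(Y, 16) = Mul(16, Y))
Function('b')(G, Q) = Mul(Rational(-1, 3), Pow(Add(-22, Q), 2)) (Function('b')(G, Q) = Mul(Rational(-1, 3), Pow(Add(Q, -22), 2)) = Mul(Rational(-1, 3), Pow(Add(-22, Q), 2)))
Mul(Add(Function('N')(7, -2188), 1285608), Add(Function('b')(-1787, -1666), -659365)) = Mul(Add(Mul(16, 7), 1285608), Add(Mul(Rational(-1, 3), Pow(Add(-22, -1666), 2)), -659365)) = Mul(Add(112, 1285608), Add(Mul(Rational(-1, 3), Pow(-1688, 2)), -659365)) = Mul(1285720, Add(Mul(Rational(-1, 3), 2849344), -659365)) = Mul(1285720, Add(Rational(-2849344, 3), -659365)) = Mul(1285720, Rational(-4827439, 3)) = Rational(-6206734871080, 3)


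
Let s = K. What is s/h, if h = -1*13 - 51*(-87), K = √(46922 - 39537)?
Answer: √7385/4424 ≈ 0.019425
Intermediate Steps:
K = √7385 ≈ 85.936
s = √7385 ≈ 85.936
h = 4424 (h = -13 + 4437 = 4424)
s/h = √7385/4424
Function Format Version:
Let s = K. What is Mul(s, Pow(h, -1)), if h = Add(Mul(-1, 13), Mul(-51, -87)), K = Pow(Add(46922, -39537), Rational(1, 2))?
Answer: Mul(Rational(1, 4424), Pow(7385, Rational(1, 2))) ≈ 0.019425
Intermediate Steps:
K = Pow(7385, Rational(1, 2)) ≈ 85.936
s = Pow(7385, Rational(1, 2)) ≈ 85.936
h = 4424 (h = Add(-13, 4437) = 4424)
Mul(s, Pow(h, -1)) = Mul(Pow(7385, Rational(1, 2)), Pow(4424, -1)) = Mul(Pow(7385, Rational(1, 2)), Rational(1, 4424)) = Mul(Rational(1, 4424), Pow(7385, Rational(1, 2)))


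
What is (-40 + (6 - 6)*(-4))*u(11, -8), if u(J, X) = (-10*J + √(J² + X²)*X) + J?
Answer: 3960 + 320*√185 ≈ 8312.5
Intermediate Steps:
u(J, X) = -9*J + X*√(J² + X²) (u(J, X) = (-10*J + X*√(J² + X²)) + J = -9*J + X*√(J² + X²))
(-40 + (6 - 6)*(-4))*u(11, -8) = (-40 + (6 - 6)*(-4))*(-9*11 - 8*√(11² + (-8)²)) = (-40 + 0*(-4))*(-99 - 8*√(121 + 64)) = (-40 + 0)*(-99 - 8*√185) = -40*(-99 - 8*√185) = 3960 + 320*√185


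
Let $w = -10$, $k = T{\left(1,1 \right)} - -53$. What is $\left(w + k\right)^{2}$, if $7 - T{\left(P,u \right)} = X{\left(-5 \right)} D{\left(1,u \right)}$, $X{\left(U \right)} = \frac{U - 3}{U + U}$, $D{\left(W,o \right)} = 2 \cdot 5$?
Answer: $1764$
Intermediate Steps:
$D{\left(W,o \right)} = 10$
$X{\left(U \right)} = \frac{-3 + U}{2 U}$
$T{\left(P,u \right)} = -1$ ($T{\left(P,u \right)} = 7 - \frac{-3 - 5}{2 \left(-5\right)} 10 = 7 - \frac{1}{2} \left(- \frac{1}{5}\right) \left(-8\right) 10 = 7 - \frac{4}{5} \cdot 10 = 7 - 8 = -1$)
$k = 52$ ($k = -1 - -53 = -1 + 53 = 52$)
$\left(w + k\right)^{2} = \left(-10 + 52\right)^{2} = 42^{2} = 1764$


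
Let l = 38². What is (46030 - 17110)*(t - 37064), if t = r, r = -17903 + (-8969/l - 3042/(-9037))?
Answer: -5186545834455630/3262357 ≈ -1.5898e+9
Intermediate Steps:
l = 1444
r = -233700569689/13049428 (r = -17903 + (-8969/1444 - 3042/(-9037)) = -17903 + (-8969*1/1444 - 3042*(-1/9037)) = -17903 + (-8969/1444 + 3042/9037) = -17903 - 76660205/13049428 = -233700569689/13049428 ≈ -17909.)
t = -233700569689/13049428 ≈ -17909.
(46030 - 17110)*(t - 37064) = (46030 - 17110)*(-233700569689/13049428 - 37064) = 28920*(-717364569081/13049428) = -5186545834455630/3262357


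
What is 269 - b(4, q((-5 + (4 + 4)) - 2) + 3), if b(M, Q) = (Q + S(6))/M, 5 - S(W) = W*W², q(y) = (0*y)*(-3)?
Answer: 321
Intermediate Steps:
q(y) = 0 (q(y) = 0*(-3) = 0)
S(W) = 5 - W³ (S(W) = 5 - W*W² = 5 - W³)
b(M, Q) = (-211 + Q)/M (b(M, Q) = (Q + (5 - 1*6³))/M = (Q + (5 - 1*216))/M = (Q + (5 - 216))/M = (Q - 211)/M = (-211 + Q)/M)
269 - b(4, q((-5 + (4 + 4)) - 2) + 3) = 269 - (-211 + (0 + 3))/4 = 269 - (-211 + 3)/4 = 269 - (-208)/4 = 269 - 1*(-52) = 269 + 52 = 321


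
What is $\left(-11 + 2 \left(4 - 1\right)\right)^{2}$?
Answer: $25$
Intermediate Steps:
$\left(-11 + 2 \left(4 - 1\right)\right)^{2} = \left(-11 + 2 \cdot 3\right)^{2} = \left(-11 + 6\right)^{2} = \left(-5\right)^{2} = 25$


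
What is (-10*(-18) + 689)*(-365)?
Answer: -317185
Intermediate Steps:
(-10*(-18) + 689)*(-365) = (180 + 689)*(-365) = 869*(-365) = -317185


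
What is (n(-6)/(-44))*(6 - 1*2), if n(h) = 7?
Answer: -7/11 ≈ -0.63636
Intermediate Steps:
(n(-6)/(-44))*(6 - 1*2) = (7/(-44))*(6 - 1*2) = (7*(-1/44))*(6 - 2) = -7/44*4 = -7/11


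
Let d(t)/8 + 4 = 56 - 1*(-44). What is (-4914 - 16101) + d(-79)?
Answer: -20247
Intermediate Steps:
d(t) = 768 (d(t) = -32 + 8*(56 - 1*(-44)) = -32 + 8*(56 + 44) = -32 + 8*100 = -32 + 800 = 768)
(-4914 - 16101) + d(-79) = (-4914 - 16101) + 768 = -21015 + 768 = -20247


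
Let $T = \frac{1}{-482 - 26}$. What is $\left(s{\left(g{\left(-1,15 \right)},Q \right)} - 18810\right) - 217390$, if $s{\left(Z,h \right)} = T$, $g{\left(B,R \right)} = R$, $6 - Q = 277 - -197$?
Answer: $- \frac{119989601}{508} \approx -2.362 \cdot 10^{5}$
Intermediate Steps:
$Q = -468$ ($Q = 6 - \left(277 - -197\right) = 6 - \left(277 + 197\right) = 6 - 474 = -468$)
$T = - \frac{1}{508}$ ($T = \frac{1}{-508} = - \frac{1}{508} \approx -0.0019685$)
$s{\left(Z,h \right)} = - \frac{1}{508}$
$\left(s{\left(g{\left(-1,15 \right)},Q \right)} - 18810\right) - 217390 = \left(- \frac{1}{508} - 18810\right) - 217390 = - \frac{9555481}{508} - 217390 = - \frac{119989601}{508}$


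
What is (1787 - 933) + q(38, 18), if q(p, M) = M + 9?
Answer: 881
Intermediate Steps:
q(p, M) = 9 + M
(1787 - 933) + q(38, 18) = (1787 - 933) + (9 + 18) = 854 + 27 = 881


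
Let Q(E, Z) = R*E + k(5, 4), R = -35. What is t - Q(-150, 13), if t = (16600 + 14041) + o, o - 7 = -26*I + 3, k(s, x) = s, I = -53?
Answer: 26774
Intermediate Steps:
o = 1388 (o = 7 + (-26*(-53) + 3) = 7 + (1378 + 3) = 7 + 1381 = 1388)
t = 32029 (t = (16600 + 14041) + 1388 = 30641 + 1388 = 32029)
Q(E, Z) = 5 - 35*E (Q(E, Z) = -35*E + 5 = 5 - 35*E)
t - Q(-150, 13) = 32029 - (5 - 35*(-150)) = 32029 - (5 + 5250) = 32029 - 1*5255 = 32029 - 5255 = 26774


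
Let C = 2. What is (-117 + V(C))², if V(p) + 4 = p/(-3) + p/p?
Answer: 131044/9 ≈ 14560.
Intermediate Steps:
V(p) = -3 - p/3 (V(p) = -4 + (p/(-3) + p/p) = -4 + (p*(-⅓) + 1) = -4 + (-p/3 + 1) = -4 + (1 - p/3) = -3 - p/3)
(-117 + V(C))² = (-117 + (-3 - ⅓*2))² = (-117 + (-3 - ⅔))² = (-117 - 11/3)² = (-362/3)² = 131044/9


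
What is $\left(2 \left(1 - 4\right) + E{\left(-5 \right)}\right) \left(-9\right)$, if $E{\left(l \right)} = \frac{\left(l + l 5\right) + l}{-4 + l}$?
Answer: $19$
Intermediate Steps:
$E{\left(l \right)} = \frac{7 l}{-4 + l}$ ($E{\left(l \right)} = \frac{\left(l + 5 l\right) + l}{-4 + l} = \frac{6 l + l}{-4 + l} = \frac{7 l}{-4 + l}$)
$\left(2 \left(1 - 4\right) + E{\left(-5 \right)}\right) \left(-9\right) = \left(2 \left(1 - 4\right) + 7 \left(-5\right) \frac{1}{-4 - 5}\right) \left(-9\right) = \left(2 \left(-3\right) + 7 \left(-5\right) \frac{1}{-9}\right) \left(-9\right) = \left(-6 + 7 \left(-5\right) \left(- \frac{1}{9}\right)\right) \left(-9\right) = \left(-6 + \frac{35}{9}\right) \left(-9\right) = \left(- \frac{19}{9}\right) \left(-9\right) = 19$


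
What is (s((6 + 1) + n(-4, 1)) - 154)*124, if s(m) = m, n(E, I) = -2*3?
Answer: -18972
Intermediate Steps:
n(E, I) = -6
(s((6 + 1) + n(-4, 1)) - 154)*124 = (((6 + 1) - 6) - 154)*124 = ((7 - 6) - 154)*124 = (1 - 154)*124 = -153*124 = -18972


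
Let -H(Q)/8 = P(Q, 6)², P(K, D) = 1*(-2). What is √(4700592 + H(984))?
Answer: 4*√293785 ≈ 2168.1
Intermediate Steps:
P(K, D) = -2
H(Q) = -32 (H(Q) = -8*(-2)² = -8*4 = -32)
√(4700592 + H(984)) = √(4700592 - 32) = √4700560 = 4*√293785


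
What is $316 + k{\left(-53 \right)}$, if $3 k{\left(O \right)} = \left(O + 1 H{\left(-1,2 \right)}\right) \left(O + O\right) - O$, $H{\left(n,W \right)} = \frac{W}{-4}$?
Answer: $2224$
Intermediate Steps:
$H{\left(n,W \right)} = - \frac{W}{4}$ ($H{\left(n,W \right)} = W \left(- \frac{1}{4}\right) = - \frac{W}{4}$)
$k{\left(O \right)} = - \frac{O}{3} + \frac{2 O \left(- \frac{1}{2} + O\right)}{3}$ ($k{\left(O \right)} = \frac{\left(O + 1 \left(\left(- \frac{1}{4}\right) 2\right)\right) \left(O + O\right) - O}{3} = \frac{\left(O + 1 \left(- \frac{1}{2}\right)\right) 2 O - O}{3} = \frac{\left(O - \frac{1}{2}\right) 2 O - O}{3} = \frac{\left(- \frac{1}{2} + O\right) 2 O - O}{3} = \frac{2 O \left(- \frac{1}{2} + O\right) - O}{3} = \frac{- O + 2 O \left(- \frac{1}{2} + O\right)}{3} = - \frac{O}{3} + \frac{2 O \left(- \frac{1}{2} + O\right)}{3}$)
$316 + k{\left(-53 \right)} = 316 + \frac{2}{3} \left(-53\right) \left(-1 - 53\right) = 316 + \frac{2}{3} \left(-53\right) \left(-54\right) = 316 + 1908 = 2224$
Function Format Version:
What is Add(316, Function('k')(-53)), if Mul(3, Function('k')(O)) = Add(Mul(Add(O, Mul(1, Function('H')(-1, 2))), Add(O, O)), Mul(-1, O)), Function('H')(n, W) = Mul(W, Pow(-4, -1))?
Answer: 2224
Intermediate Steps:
Function('H')(n, W) = Mul(Rational(-1, 4), W) (Function('H')(n, W) = Mul(W, Rational(-1, 4)) = Mul(Rational(-1, 4), W))
Function('k')(O) = Add(Mul(Rational(-1, 3), O), Mul(Rational(2, 3), O, Add(Rational(-1, 2), O))) (Function('k')(O) = Mul(Rational(1, 3), Add(Mul(Add(O, Mul(1, Mul(Rational(-1, 4), 2))), Add(O, O)), Mul(-1, O))) = Mul(Rational(1, 3), Add(Mul(Add(O, Mul(1, Rational(-1, 2))), Mul(2, O)), Mul(-1, O))) = Mul(Rational(1, 3), Add(Mul(Add(O, Rational(-1, 2)), Mul(2, O)), Mul(-1, O))) = Mul(Rational(1, 3), Add(Mul(Add(Rational(-1, 2), O), Mul(2, O)), Mul(-1, O))) = Mul(Rational(1, 3), Add(Mul(2, O, Add(Rational(-1, 2), O)), Mul(-1, O))) = Mul(Rational(1, 3), Add(Mul(-1, O), Mul(2, O, Add(Rational(-1, 2), O)))) = Add(Mul(Rational(-1, 3), O), Mul(Rational(2, 3), O, Add(Rational(-1, 2), O))))
Add(316, Function('k')(-53)) = Add(316, Mul(Rational(2, 3), -53, Add(-1, -53))) = Add(316, Mul(Rational(2, 3), -53, -54)) = Add(316, 1908) = 2224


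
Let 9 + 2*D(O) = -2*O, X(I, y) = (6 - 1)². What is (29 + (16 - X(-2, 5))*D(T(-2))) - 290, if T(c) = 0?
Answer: -441/2 ≈ -220.50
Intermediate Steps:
X(I, y) = 25 (X(I, y) = 5² = 25)
D(O) = -9/2 - O (D(O) = -9/2 + (-2*O)/2 = -9/2 - O)
(29 + (16 - X(-2, 5))*D(T(-2))) - 290 = (29 + (16 - 1*25)*(-9/2 - 1*0)) - 290 = (29 + (16 - 25)*(-9/2 + 0)) - 290 = (29 - 9*(-9/2)) - 290 = (29 + 81/2) - 290 = 139/2 - 290 = -441/2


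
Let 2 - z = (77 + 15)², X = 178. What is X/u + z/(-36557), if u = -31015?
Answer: 255941784/1133815355 ≈ 0.22573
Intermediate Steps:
z = -8462 (z = 2 - (77 + 15)² = 2 - 1*92² = 2 - 1*8464 = 2 - 8464 = -8462)
X/u + z/(-36557) = 178/(-31015) - 8462/(-36557) = 178*(-1/31015) - 8462*(-1/36557) = -178/31015 + 8462/36557 = 255941784/1133815355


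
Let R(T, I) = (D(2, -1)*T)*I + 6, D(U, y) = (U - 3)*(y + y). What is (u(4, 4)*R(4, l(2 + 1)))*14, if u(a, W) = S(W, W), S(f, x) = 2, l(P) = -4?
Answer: -728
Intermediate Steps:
D(U, y) = 2*y*(-3 + U) (D(U, y) = (-3 + U)*(2*y) = 2*y*(-3 + U))
u(a, W) = 2
R(T, I) = 6 + 2*I*T (R(T, I) = ((2*(-1)*(-3 + 2))*T)*I + 6 = ((2*(-1)*(-1))*T)*I + 6 = (2*T)*I + 6 = 2*I*T + 6 = 6 + 2*I*T)
(u(4, 4)*R(4, l(2 + 1)))*14 = (2*(6 + 2*(-4)*4))*14 = (2*(6 - 32))*14 = (2*(-26))*14 = -52*14 = -728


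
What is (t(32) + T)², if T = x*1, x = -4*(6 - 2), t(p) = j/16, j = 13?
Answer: 59049/256 ≈ 230.66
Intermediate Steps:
t(p) = 13/16
x = -16 (x = -4*4 = -16)
T = -16 (T = -16*1 = -16)
(t(32) + T)² = (13/16 - 16)² = (-243/16)² = 59049/256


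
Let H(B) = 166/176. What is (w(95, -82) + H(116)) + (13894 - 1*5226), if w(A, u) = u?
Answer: 755651/88 ≈ 8586.9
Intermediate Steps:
H(B) = 83/88 (H(B) = 166*(1/176) = 83/88)
(w(95, -82) + H(116)) + (13894 - 1*5226) = (-82 + 83/88) + (13894 - 1*5226) = -7133/88 + (13894 - 5226) = -7133/88 + 8668 = 755651/88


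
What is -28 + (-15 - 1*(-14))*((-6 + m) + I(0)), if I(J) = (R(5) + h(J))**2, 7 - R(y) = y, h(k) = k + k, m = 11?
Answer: -37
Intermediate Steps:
h(k) = 2*k
R(y) = 7 - y
I(J) = (2 + 2*J)**2 (I(J) = ((7 - 1*5) + 2*J)**2 = ((7 - 5) + 2*J)**2 = (2 + 2*J)**2)
-28 + (-15 - 1*(-14))*((-6 + m) + I(0)) = -28 + (-15 - 1*(-14))*((-6 + 11) + 4*(1 + 0)**2) = -28 + (-15 + 14)*(5 + 4*1**2) = -28 - (5 + 4*1) = -28 - (5 + 4) = -28 - 1*9 = -28 - 9 = -37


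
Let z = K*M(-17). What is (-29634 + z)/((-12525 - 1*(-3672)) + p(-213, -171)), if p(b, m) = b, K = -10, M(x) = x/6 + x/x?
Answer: 88847/27198 ≈ 3.2667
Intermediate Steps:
M(x) = 1 + x/6 (M(x) = x*(⅙) + 1 = x/6 + 1 = 1 + x/6)
z = 55/3 (z = -10*(1 + (⅙)*(-17)) = -10*(1 - 17/6) = -10*(-11/6) = 55/3 ≈ 18.333)
(-29634 + z)/((-12525 - 1*(-3672)) + p(-213, -171)) = (-29634 + 55/3)/((-12525 - 1*(-3672)) - 213) = -88847/(3*((-12525 + 3672) - 213)) = -88847/(3*(-8853 - 213)) = -88847/3/(-9066) = -88847/3*(-1/9066) = 88847/27198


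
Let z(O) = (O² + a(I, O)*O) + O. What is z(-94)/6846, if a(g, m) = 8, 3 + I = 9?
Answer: 3995/3423 ≈ 1.1671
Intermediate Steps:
I = 6 (I = -3 + 9 = 6)
z(O) = O² + 9*O (z(O) = (O² + 8*O) + O = O² + 9*O)
z(-94)/6846 = -94*(9 - 94)/6846 = -94*(-85)*(1/6846) = 7990*(1/6846) = 3995/3423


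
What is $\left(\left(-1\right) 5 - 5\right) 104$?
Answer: $-1040$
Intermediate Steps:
$\left(\left(-1\right) 5 - 5\right) 104 = \left(-5 - 5\right) 104 = \left(-10\right) 104 = -1040$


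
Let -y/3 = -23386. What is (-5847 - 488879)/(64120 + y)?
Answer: -247363/67139 ≈ -3.6843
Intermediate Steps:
y = 70158 (y = -3*(-23386) = 70158)
(-5847 - 488879)/(64120 + y) = (-5847 - 488879)/(64120 + 70158) = -494726/134278 = -494726*1/134278 = -247363/67139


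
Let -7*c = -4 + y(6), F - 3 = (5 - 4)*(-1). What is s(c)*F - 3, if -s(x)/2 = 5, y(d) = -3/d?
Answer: -23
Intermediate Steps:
F = 2 (F = 3 + (5 - 4)*(-1) = 3 + 1*(-1) = 3 - 1 = 2)
c = 9/14 (c = -(-4 - 3/6)/7 = -(-4 - 3*1/6)/7 = -(-4 - 1/2)/7 = -1/7*(-9/2) = 9/14 ≈ 0.64286)
s(x) = -10 (s(x) = -2*5 = -10)
s(c)*F - 3 = -10*2 - 3 = -20 - 3 = -23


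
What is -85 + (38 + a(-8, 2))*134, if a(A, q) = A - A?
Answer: 5007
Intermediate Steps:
a(A, q) = 0
-85 + (38 + a(-8, 2))*134 = -85 + (38 + 0)*134 = -85 + 38*134 = -85 + 5092 = 5007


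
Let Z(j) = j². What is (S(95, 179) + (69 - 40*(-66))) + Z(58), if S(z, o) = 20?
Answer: 6093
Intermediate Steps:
(S(95, 179) + (69 - 40*(-66))) + Z(58) = (20 + (69 - 40*(-66))) + 58² = (20 + (69 + 2640)) + 3364 = (20 + 2709) + 3364 = 2729 + 3364 = 6093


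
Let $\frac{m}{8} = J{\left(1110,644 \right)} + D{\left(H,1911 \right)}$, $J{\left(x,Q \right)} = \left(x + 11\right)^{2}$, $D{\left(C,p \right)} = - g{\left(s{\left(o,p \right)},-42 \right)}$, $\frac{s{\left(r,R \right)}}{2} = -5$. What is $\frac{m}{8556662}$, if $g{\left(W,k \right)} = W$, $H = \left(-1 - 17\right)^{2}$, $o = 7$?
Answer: $\frac{5026604}{4278331} \approx 1.1749$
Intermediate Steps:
$s{\left(r,R \right)} = -10$ ($s{\left(r,R \right)} = 2 \left(-5\right) = -10$)
$H = 324$ ($H = \left(-18\right)^{2} = 324$)
$D{\left(C,p \right)} = 10$ ($D{\left(C,p \right)} = \left(-1\right) \left(-10\right) = 10$)
$J{\left(x,Q \right)} = \left(11 + x\right)^{2}$
$m = 10053208$ ($m = 8 \left(\left(11 + 1110\right)^{2} + 10\right) = 8 \left(1121^{2} + 10\right) = 8 \left(1256641 + 10\right) = 8 \cdot 1256651 = 10053208$)
$\frac{m}{8556662} = \frac{10053208}{8556662} = 10053208 \cdot \frac{1}{8556662} = \frac{5026604}{4278331}$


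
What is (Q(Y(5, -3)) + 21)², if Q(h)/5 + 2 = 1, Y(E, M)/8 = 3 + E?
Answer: 256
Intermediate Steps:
Y(E, M) = 24 + 8*E (Y(E, M) = 8*(3 + E) = 24 + 8*E)
Q(h) = -5 (Q(h) = -10 + 5*1 = -10 + 5 = -5)
(Q(Y(5, -3)) + 21)² = (-5 + 21)² = 16² = 256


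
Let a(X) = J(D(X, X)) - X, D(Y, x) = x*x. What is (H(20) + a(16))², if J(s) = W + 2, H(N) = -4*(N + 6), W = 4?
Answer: 12996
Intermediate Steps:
D(Y, x) = x²
H(N) = -24 - 4*N (H(N) = -4*(6 + N) = -24 - 4*N)
J(s) = 6 (J(s) = 4 + 2 = 6)
a(X) = 6 - X
(H(20) + a(16))² = ((-24 - 4*20) + (6 - 1*16))² = ((-24 - 80) + (6 - 16))² = (-104 - 10)² = (-114)² = 12996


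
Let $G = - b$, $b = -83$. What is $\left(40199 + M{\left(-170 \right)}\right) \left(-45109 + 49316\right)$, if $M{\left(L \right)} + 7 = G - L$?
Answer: $170152115$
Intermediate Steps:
$G = 83$ ($G = \left(-1\right) \left(-83\right) = 83$)
$M{\left(L \right)} = 76 - L$ ($M{\left(L \right)} = -7 - \left(-83 + L\right) = 76 - L$)
$\left(40199 + M{\left(-170 \right)}\right) \left(-45109 + 49316\right) = \left(40199 + \left(76 - -170\right)\right) \left(-45109 + 49316\right) = \left(40199 + \left(76 + 170\right)\right) 4207 = \left(40199 + 246\right) 4207 = 40445 \cdot 4207 = 170152115$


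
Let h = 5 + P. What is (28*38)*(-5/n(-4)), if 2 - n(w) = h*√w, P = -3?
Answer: -532 - 1064*I ≈ -532.0 - 1064.0*I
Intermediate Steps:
h = 2 (h = 5 - 3 = 2)
n(w) = 2 - 2*√w
(28*38)*(-5/n(-4)) = (28*38)*(-5/(2 - 4*I)) = 1064*(-5/(2 - 4*I)) = 1064*(-5*(2 + 4*I)/20) = 1064*(-(2 + 4*I)/4) = -266*(2 + 4*I)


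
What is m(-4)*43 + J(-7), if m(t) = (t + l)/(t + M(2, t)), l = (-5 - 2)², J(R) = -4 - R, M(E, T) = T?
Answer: -1911/8 ≈ -238.88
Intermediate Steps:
l = 49 (l = (-7)² = 49)
m(t) = (49 + t)/(2*t) (m(t) = (t + 49)/(t + t) = (49 + t)/((2*t)) = (49 + t)*(1/(2*t)) = (49 + t)/(2*t))
m(-4)*43 + J(-7) = ((½)*(49 - 4)/(-4))*43 + (-4 - 1*(-7)) = ((½)*(-¼)*45)*43 + (-4 + 7) = -45/8*43 + 3 = -1935/8 + 3 = -1911/8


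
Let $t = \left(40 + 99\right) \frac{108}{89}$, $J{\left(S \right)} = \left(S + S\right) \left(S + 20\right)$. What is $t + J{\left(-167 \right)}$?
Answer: $\frac{4384734}{89} \approx 49267.0$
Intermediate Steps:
$J{\left(S \right)} = 2 S \left(20 + S\right)$
$t = \frac{15012}{89}$ ($t = 139 \cdot 108 \cdot \frac{1}{89} = 139 \cdot \frac{108}{89} = \frac{15012}{89} \approx 168.67$)
$t + J{\left(-167 \right)} = \frac{15012}{89} + 2 \left(-167\right) \left(20 - 167\right) = \frac{15012}{89} + 2 \left(-167\right) \left(-147\right) = \frac{15012}{89} + 49098 = \frac{4384734}{89}$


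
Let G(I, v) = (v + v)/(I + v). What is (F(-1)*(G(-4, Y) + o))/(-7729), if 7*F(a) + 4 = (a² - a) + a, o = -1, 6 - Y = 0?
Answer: 15/54103 ≈ 0.00027725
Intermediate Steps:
Y = 6 (Y = 6 - 1*0 = 6 + 0 = 6)
F(a) = -4/7 + a²/7 (F(a) = -4/7 + ((a² - a) + a)/7 = -4/7 + a²/7)
G(I, v) = 2*v/(I + v) (G(I, v) = (2*v)/(I + v) = 2*v/(I + v))
(F(-1)*(G(-4, Y) + o))/(-7729) = ((-4/7 + (⅐)*(-1)²)*(2*6/(-4 + 6) - 1))/(-7729) = ((-4/7 + (⅐)*1)*(2*6/2 - 1))*(-1/7729) = ((-4/7 + ⅐)*(2*6*(½) - 1))*(-1/7729) = -3*(6 - 1)/7*(-1/7729) = -3/7*5*(-1/7729) = -15/7*(-1/7729) = 15/54103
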